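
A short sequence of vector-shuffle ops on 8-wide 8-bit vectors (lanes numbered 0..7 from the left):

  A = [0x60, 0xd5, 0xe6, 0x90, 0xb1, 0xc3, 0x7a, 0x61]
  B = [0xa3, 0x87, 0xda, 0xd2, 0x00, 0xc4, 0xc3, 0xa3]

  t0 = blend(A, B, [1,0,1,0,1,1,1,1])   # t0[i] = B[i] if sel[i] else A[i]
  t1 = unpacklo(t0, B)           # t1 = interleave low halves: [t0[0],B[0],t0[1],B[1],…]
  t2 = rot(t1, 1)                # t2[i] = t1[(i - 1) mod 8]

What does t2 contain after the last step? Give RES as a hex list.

RES = [0xd2, 0xa3, 0xa3, 0xd5, 0x87, 0xda, 0xda, 0x90]

→ t0 |a3|d5|da|90|00|c4|c3|a3|
→ t1 |a3|a3|d5|87|da|da|90|d2|
→ t2 |d2|a3|a3|d5|87|da|da|90|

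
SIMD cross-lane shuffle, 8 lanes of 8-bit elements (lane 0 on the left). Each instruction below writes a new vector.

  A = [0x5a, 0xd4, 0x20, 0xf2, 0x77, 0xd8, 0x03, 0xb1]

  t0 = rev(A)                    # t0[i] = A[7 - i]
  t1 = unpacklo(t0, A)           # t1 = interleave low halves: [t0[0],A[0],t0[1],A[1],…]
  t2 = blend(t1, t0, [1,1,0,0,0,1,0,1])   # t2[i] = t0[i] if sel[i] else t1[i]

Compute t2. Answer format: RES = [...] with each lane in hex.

RES = [ 0xb1  0x03  0x03  0xd4  0xd8  0x20  0x77  0x5a ]

t0 = [0xb1, 0x03, 0xd8, 0x77, 0xf2, 0x20, 0xd4, 0x5a]
t1 = [0xb1, 0x5a, 0x03, 0xd4, 0xd8, 0x20, 0x77, 0xf2]
t2 = [0xb1, 0x03, 0x03, 0xd4, 0xd8, 0x20, 0x77, 0x5a]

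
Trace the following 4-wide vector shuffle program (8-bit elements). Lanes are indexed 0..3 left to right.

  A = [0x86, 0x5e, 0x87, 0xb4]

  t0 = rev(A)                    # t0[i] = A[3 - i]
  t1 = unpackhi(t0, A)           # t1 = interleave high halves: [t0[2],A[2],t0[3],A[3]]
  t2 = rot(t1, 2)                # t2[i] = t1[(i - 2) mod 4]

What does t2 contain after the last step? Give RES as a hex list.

t0 = [0xb4, 0x87, 0x5e, 0x86]
t1 = [0x5e, 0x87, 0x86, 0xb4]
t2 = [0x86, 0xb4, 0x5e, 0x87]

RES = [ 0x86  0xb4  0x5e  0x87 ]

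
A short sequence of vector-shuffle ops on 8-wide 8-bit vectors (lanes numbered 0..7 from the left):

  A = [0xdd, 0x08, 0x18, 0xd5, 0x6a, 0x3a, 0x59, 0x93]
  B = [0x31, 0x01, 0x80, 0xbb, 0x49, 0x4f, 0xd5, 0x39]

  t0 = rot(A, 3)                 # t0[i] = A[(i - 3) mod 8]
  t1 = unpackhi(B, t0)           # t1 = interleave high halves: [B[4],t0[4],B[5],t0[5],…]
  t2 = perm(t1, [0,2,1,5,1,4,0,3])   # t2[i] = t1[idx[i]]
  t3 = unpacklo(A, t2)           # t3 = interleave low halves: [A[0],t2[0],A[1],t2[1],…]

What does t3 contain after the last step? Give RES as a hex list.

t0 = [0x3a, 0x59, 0x93, 0xdd, 0x08, 0x18, 0xd5, 0x6a]
t1 = [0x49, 0x08, 0x4f, 0x18, 0xd5, 0xd5, 0x39, 0x6a]
t2 = [0x49, 0x4f, 0x08, 0xd5, 0x08, 0xd5, 0x49, 0x18]
t3 = [0xdd, 0x49, 0x08, 0x4f, 0x18, 0x08, 0xd5, 0xd5]

RES = [ 0xdd  0x49  0x08  0x4f  0x18  0x08  0xd5  0xd5 ]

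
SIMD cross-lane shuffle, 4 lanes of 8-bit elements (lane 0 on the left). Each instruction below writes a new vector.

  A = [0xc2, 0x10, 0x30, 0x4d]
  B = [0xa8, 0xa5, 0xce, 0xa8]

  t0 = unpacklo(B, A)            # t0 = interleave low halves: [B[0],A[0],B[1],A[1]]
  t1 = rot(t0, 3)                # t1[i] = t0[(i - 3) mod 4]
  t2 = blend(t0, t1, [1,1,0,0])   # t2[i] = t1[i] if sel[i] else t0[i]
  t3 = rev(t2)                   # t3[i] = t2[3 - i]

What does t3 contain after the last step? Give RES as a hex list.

t0 = [0xa8, 0xc2, 0xa5, 0x10]
t1 = [0xc2, 0xa5, 0x10, 0xa8]
t2 = [0xc2, 0xa5, 0xa5, 0x10]
t3 = [0x10, 0xa5, 0xa5, 0xc2]

RES = [0x10, 0xa5, 0xa5, 0xc2]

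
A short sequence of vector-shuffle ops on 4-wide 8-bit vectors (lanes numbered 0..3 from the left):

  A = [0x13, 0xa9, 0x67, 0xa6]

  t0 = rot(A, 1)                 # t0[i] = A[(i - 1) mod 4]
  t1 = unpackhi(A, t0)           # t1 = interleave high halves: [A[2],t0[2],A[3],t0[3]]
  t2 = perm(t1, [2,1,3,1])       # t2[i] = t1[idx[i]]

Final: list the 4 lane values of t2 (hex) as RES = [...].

RES = [ 0xa6  0xa9  0x67  0xa9 ]

→ t0 |a6|13|a9|67|
→ t1 |67|a9|a6|67|
→ t2 |a6|a9|67|a9|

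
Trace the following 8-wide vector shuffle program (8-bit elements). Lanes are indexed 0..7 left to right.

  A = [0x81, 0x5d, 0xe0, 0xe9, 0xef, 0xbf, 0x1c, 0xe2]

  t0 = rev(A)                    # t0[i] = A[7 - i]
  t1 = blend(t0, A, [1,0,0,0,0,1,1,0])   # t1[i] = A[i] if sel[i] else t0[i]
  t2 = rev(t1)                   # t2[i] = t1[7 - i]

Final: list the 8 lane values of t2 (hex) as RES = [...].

→ t0 |e2|1c|bf|ef|e9|e0|5d|81|
→ t1 |81|1c|bf|ef|e9|bf|1c|81|
→ t2 |81|1c|bf|e9|ef|bf|1c|81|

RES = [0x81, 0x1c, 0xbf, 0xe9, 0xef, 0xbf, 0x1c, 0x81]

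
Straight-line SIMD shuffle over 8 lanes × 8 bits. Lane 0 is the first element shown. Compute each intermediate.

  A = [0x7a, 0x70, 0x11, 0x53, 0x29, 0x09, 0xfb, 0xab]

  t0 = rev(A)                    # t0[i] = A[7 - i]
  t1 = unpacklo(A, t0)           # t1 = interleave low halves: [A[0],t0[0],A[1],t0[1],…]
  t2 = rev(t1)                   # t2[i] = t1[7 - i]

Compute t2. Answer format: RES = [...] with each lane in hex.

t0 = [0xab, 0xfb, 0x09, 0x29, 0x53, 0x11, 0x70, 0x7a]
t1 = [0x7a, 0xab, 0x70, 0xfb, 0x11, 0x09, 0x53, 0x29]
t2 = [0x29, 0x53, 0x09, 0x11, 0xfb, 0x70, 0xab, 0x7a]

RES = [0x29, 0x53, 0x09, 0x11, 0xfb, 0x70, 0xab, 0x7a]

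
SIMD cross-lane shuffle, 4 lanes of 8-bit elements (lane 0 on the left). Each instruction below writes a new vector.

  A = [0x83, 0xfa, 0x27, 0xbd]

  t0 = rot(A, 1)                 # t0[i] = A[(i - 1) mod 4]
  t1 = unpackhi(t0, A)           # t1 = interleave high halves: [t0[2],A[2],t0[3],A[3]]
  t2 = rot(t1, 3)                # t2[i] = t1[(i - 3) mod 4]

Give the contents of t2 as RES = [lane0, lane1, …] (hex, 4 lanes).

t0 = [0xbd, 0x83, 0xfa, 0x27]
t1 = [0xfa, 0x27, 0x27, 0xbd]
t2 = [0x27, 0x27, 0xbd, 0xfa]

RES = [ 0x27  0x27  0xbd  0xfa ]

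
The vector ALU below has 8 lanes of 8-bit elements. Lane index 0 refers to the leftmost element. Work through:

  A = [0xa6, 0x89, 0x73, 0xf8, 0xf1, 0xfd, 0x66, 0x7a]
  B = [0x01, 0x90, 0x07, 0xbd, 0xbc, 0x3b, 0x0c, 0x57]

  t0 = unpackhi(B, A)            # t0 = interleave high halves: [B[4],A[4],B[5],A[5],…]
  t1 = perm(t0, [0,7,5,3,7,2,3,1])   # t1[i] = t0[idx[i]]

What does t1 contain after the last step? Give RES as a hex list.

t0 = [0xbc, 0xf1, 0x3b, 0xfd, 0x0c, 0x66, 0x57, 0x7a]
t1 = [0xbc, 0x7a, 0x66, 0xfd, 0x7a, 0x3b, 0xfd, 0xf1]

RES = [ 0xbc  0x7a  0x66  0xfd  0x7a  0x3b  0xfd  0xf1 ]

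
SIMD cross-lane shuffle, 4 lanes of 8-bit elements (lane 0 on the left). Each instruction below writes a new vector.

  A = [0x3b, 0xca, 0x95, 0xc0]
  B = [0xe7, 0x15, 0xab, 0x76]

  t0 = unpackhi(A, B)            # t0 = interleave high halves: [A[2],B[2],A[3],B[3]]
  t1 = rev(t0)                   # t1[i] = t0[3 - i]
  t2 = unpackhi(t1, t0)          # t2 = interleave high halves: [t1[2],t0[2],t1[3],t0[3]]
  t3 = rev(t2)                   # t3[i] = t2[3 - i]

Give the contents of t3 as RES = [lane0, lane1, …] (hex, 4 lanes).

RES = [ 0x76  0x95  0xc0  0xab ]

t0 = [0x95, 0xab, 0xc0, 0x76]
t1 = [0x76, 0xc0, 0xab, 0x95]
t2 = [0xab, 0xc0, 0x95, 0x76]
t3 = [0x76, 0x95, 0xc0, 0xab]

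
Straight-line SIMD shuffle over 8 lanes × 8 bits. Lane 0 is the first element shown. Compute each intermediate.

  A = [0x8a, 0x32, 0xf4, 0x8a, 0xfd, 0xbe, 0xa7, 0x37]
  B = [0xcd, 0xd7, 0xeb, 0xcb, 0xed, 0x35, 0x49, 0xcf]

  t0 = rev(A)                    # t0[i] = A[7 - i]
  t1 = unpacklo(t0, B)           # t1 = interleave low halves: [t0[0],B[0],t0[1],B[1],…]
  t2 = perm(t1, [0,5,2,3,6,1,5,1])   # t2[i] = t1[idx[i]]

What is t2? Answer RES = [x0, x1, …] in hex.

RES = [ 0x37  0xeb  0xa7  0xd7  0xfd  0xcd  0xeb  0xcd ]

t0 = [0x37, 0xa7, 0xbe, 0xfd, 0x8a, 0xf4, 0x32, 0x8a]
t1 = [0x37, 0xcd, 0xa7, 0xd7, 0xbe, 0xeb, 0xfd, 0xcb]
t2 = [0x37, 0xeb, 0xa7, 0xd7, 0xfd, 0xcd, 0xeb, 0xcd]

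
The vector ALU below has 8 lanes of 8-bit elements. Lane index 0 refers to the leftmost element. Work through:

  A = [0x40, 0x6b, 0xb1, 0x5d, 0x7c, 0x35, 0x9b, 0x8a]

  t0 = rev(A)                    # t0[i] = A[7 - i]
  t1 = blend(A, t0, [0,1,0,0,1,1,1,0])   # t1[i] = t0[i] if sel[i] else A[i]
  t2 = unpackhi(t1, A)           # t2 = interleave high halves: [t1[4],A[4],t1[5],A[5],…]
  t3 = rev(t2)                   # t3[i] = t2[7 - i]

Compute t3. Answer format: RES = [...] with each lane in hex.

t0 = [0x8a, 0x9b, 0x35, 0x7c, 0x5d, 0xb1, 0x6b, 0x40]
t1 = [0x40, 0x9b, 0xb1, 0x5d, 0x5d, 0xb1, 0x6b, 0x8a]
t2 = [0x5d, 0x7c, 0xb1, 0x35, 0x6b, 0x9b, 0x8a, 0x8a]
t3 = [0x8a, 0x8a, 0x9b, 0x6b, 0x35, 0xb1, 0x7c, 0x5d]

RES = [0x8a, 0x8a, 0x9b, 0x6b, 0x35, 0xb1, 0x7c, 0x5d]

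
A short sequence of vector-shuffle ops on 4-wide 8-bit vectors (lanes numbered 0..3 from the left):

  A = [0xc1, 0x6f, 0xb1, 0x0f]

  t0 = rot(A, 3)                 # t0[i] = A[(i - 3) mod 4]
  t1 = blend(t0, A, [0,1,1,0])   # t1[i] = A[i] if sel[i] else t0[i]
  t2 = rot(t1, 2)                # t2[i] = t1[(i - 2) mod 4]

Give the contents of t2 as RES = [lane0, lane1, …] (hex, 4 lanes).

RES = [ 0xb1  0xc1  0x6f  0x6f ]

t0 = [0x6f, 0xb1, 0x0f, 0xc1]
t1 = [0x6f, 0x6f, 0xb1, 0xc1]
t2 = [0xb1, 0xc1, 0x6f, 0x6f]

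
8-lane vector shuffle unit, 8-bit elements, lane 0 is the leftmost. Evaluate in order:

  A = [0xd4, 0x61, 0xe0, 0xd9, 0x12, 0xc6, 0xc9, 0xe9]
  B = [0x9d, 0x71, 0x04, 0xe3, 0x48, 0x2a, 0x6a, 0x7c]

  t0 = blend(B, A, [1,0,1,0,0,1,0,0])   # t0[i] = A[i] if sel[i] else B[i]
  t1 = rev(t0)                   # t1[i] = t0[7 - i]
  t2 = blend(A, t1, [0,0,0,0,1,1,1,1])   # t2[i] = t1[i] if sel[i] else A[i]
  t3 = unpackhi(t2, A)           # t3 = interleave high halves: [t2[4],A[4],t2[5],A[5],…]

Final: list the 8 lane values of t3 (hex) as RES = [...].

RES = [0xe3, 0x12, 0xe0, 0xc6, 0x71, 0xc9, 0xd4, 0xe9]

t0 = [0xd4, 0x71, 0xe0, 0xe3, 0x48, 0xc6, 0x6a, 0x7c]
t1 = [0x7c, 0x6a, 0xc6, 0x48, 0xe3, 0xe0, 0x71, 0xd4]
t2 = [0xd4, 0x61, 0xe0, 0xd9, 0xe3, 0xe0, 0x71, 0xd4]
t3 = [0xe3, 0x12, 0xe0, 0xc6, 0x71, 0xc9, 0xd4, 0xe9]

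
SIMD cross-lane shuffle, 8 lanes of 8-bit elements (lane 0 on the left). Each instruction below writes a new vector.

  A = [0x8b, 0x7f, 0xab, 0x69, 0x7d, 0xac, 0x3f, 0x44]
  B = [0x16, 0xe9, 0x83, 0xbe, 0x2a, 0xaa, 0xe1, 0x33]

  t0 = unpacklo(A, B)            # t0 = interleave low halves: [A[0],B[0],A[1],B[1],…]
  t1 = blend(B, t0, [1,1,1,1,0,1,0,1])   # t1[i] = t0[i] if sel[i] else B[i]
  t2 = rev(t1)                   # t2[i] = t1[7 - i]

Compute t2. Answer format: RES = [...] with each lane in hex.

RES = [ 0xbe  0xe1  0x83  0x2a  0xe9  0x7f  0x16  0x8b ]

t0 = [0x8b, 0x16, 0x7f, 0xe9, 0xab, 0x83, 0x69, 0xbe]
t1 = [0x8b, 0x16, 0x7f, 0xe9, 0x2a, 0x83, 0xe1, 0xbe]
t2 = [0xbe, 0xe1, 0x83, 0x2a, 0xe9, 0x7f, 0x16, 0x8b]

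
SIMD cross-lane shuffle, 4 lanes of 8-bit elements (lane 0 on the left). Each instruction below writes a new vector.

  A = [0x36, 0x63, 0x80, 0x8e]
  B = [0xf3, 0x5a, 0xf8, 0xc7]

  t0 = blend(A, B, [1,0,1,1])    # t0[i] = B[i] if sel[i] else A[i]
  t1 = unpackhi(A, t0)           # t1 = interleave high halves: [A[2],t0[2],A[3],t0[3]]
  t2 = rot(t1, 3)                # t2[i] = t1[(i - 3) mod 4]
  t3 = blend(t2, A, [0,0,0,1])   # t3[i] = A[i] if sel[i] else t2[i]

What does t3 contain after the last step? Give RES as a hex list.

  t0: f3 63 f8 c7
  t1: 80 f8 8e c7
  t2: f8 8e c7 80
  t3: f8 8e c7 8e

RES = [0xf8, 0x8e, 0xc7, 0x8e]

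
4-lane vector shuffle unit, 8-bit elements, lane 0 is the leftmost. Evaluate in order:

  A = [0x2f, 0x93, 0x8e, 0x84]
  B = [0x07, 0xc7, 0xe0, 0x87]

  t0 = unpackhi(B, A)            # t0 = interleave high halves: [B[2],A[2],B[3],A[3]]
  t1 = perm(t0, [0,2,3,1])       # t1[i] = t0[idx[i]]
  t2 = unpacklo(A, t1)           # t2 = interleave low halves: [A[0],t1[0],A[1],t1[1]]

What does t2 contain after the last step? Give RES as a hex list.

→ t0 |e0|8e|87|84|
→ t1 |e0|87|84|8e|
→ t2 |2f|e0|93|87|

RES = [ 0x2f  0xe0  0x93  0x87 ]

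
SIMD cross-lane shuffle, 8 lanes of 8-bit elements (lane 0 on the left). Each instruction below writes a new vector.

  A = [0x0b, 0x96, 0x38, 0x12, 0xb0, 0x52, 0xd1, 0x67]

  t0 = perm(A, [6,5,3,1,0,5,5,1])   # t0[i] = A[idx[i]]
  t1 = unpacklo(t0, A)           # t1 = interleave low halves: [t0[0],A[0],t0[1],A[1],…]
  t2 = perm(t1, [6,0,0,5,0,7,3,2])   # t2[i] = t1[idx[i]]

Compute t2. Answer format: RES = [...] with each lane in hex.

RES = [0x96, 0xd1, 0xd1, 0x38, 0xd1, 0x12, 0x96, 0x52]

→ t0 |d1|52|12|96|0b|52|52|96|
→ t1 |d1|0b|52|96|12|38|96|12|
→ t2 |96|d1|d1|38|d1|12|96|52|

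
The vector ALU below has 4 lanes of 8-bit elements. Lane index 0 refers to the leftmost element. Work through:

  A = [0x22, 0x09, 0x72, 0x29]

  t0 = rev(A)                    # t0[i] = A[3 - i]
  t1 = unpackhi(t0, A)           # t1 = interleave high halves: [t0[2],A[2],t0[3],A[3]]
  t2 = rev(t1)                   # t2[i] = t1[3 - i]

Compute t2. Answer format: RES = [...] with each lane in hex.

  t0: 29 72 09 22
  t1: 09 72 22 29
  t2: 29 22 72 09

RES = [ 0x29  0x22  0x72  0x09 ]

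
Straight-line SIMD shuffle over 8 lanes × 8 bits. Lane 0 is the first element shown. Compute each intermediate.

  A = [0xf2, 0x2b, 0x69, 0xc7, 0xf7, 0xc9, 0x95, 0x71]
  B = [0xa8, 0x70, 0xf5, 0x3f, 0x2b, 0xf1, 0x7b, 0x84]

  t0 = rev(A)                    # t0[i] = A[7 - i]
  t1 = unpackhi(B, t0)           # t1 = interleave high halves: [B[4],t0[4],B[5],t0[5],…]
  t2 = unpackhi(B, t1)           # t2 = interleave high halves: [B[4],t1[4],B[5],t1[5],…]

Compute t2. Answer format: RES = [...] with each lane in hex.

→ t0 |71|95|c9|f7|c7|69|2b|f2|
→ t1 |2b|c7|f1|69|7b|2b|84|f2|
→ t2 |2b|7b|f1|2b|7b|84|84|f2|

RES = [ 0x2b  0x7b  0xf1  0x2b  0x7b  0x84  0x84  0xf2 ]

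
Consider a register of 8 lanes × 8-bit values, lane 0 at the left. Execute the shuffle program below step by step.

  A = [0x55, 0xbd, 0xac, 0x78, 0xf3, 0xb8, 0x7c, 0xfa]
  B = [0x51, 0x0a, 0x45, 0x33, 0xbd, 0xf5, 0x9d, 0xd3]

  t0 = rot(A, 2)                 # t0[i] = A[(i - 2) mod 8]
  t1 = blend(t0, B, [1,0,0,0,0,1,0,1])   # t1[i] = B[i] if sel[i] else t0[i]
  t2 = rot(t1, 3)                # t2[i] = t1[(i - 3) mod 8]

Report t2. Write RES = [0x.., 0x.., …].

  t0: 7c fa 55 bd ac 78 f3 b8
  t1: 51 fa 55 bd ac f5 f3 d3
  t2: f5 f3 d3 51 fa 55 bd ac

RES = [0xf5, 0xf3, 0xd3, 0x51, 0xfa, 0x55, 0xbd, 0xac]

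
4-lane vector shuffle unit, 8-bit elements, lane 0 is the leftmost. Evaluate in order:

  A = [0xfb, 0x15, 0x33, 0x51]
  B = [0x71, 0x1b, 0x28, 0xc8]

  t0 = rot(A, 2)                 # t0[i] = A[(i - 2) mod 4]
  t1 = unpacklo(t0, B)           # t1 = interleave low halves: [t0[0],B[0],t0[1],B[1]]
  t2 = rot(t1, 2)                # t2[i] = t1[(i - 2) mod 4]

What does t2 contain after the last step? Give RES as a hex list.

→ t0 |33|51|fb|15|
→ t1 |33|71|51|1b|
→ t2 |51|1b|33|71|

RES = [0x51, 0x1b, 0x33, 0x71]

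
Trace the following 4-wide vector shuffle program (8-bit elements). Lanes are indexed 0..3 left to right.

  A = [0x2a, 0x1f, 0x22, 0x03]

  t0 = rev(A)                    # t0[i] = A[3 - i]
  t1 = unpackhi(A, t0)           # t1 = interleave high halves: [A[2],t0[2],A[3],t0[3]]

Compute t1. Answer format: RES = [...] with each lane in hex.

  t0: 03 22 1f 2a
  t1: 22 1f 03 2a

RES = [ 0x22  0x1f  0x03  0x2a ]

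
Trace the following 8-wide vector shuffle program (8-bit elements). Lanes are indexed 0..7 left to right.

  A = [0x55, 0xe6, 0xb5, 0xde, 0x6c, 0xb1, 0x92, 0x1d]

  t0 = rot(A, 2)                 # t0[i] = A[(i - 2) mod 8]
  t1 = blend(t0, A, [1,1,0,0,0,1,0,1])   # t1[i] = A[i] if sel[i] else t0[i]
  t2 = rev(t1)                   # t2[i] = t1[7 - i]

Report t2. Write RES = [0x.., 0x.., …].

t0 = [0x92, 0x1d, 0x55, 0xe6, 0xb5, 0xde, 0x6c, 0xb1]
t1 = [0x55, 0xe6, 0x55, 0xe6, 0xb5, 0xb1, 0x6c, 0x1d]
t2 = [0x1d, 0x6c, 0xb1, 0xb5, 0xe6, 0x55, 0xe6, 0x55]

RES = [0x1d, 0x6c, 0xb1, 0xb5, 0xe6, 0x55, 0xe6, 0x55]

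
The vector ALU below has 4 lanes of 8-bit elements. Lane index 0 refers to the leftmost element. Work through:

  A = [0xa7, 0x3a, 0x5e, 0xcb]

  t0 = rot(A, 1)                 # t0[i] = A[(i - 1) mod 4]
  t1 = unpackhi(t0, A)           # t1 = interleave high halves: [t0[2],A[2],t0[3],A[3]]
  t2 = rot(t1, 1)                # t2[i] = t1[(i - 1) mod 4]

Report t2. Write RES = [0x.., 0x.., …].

t0 = [0xcb, 0xa7, 0x3a, 0x5e]
t1 = [0x3a, 0x5e, 0x5e, 0xcb]
t2 = [0xcb, 0x3a, 0x5e, 0x5e]

RES = [0xcb, 0x3a, 0x5e, 0x5e]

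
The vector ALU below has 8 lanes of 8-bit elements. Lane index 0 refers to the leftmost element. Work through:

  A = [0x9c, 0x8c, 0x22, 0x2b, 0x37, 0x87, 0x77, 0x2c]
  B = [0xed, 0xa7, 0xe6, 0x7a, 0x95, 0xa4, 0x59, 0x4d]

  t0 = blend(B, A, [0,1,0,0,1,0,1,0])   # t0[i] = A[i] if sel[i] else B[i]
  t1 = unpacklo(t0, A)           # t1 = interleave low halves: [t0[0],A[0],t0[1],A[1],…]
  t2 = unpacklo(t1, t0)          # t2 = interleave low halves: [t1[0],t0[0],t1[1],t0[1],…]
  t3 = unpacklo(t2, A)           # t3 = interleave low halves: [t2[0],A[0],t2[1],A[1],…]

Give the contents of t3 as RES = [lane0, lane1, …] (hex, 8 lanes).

  t0: ed 8c e6 7a 37 a4 77 4d
  t1: ed 9c 8c 8c e6 22 7a 2b
  t2: ed ed 9c 8c 8c e6 8c 7a
  t3: ed 9c ed 8c 9c 22 8c 2b

RES = [0xed, 0x9c, 0xed, 0x8c, 0x9c, 0x22, 0x8c, 0x2b]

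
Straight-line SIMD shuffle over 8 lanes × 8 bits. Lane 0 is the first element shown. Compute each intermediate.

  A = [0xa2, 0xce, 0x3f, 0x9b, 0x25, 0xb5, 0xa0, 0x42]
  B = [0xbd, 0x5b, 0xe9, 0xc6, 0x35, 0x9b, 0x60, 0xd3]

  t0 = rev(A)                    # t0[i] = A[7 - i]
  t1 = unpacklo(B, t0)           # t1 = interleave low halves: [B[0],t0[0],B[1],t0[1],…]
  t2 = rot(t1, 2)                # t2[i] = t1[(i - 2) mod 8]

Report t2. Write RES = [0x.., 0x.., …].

RES = [0xc6, 0x25, 0xbd, 0x42, 0x5b, 0xa0, 0xe9, 0xb5]

→ t0 |42|a0|b5|25|9b|3f|ce|a2|
→ t1 |bd|42|5b|a0|e9|b5|c6|25|
→ t2 |c6|25|bd|42|5b|a0|e9|b5|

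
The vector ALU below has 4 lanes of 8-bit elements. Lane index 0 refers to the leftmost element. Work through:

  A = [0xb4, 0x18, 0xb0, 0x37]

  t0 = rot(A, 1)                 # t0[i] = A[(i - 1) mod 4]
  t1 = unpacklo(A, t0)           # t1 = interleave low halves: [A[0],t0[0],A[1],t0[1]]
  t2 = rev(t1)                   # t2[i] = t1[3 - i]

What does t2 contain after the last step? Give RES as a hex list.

  t0: 37 b4 18 b0
  t1: b4 37 18 b4
  t2: b4 18 37 b4

RES = [ 0xb4  0x18  0x37  0xb4 ]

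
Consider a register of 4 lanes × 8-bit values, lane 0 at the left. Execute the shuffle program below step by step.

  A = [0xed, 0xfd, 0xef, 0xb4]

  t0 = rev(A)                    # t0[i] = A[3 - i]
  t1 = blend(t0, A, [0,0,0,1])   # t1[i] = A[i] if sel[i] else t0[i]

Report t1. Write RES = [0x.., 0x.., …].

t0 = [0xb4, 0xef, 0xfd, 0xed]
t1 = [0xb4, 0xef, 0xfd, 0xb4]

RES = [ 0xb4  0xef  0xfd  0xb4 ]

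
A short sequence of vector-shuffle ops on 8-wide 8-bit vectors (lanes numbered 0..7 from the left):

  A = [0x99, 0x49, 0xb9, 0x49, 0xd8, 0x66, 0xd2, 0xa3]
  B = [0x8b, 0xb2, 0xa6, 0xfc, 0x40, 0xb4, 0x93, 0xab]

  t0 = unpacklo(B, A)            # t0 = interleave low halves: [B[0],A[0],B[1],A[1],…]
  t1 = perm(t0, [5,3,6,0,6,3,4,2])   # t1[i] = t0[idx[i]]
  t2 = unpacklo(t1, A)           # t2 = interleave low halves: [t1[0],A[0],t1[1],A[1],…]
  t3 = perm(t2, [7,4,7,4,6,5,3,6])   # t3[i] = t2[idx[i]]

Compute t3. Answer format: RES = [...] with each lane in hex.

RES = [ 0x49  0xfc  0x49  0xfc  0x8b  0xb9  0x49  0x8b ]

t0 = [0x8b, 0x99, 0xb2, 0x49, 0xa6, 0xb9, 0xfc, 0x49]
t1 = [0xb9, 0x49, 0xfc, 0x8b, 0xfc, 0x49, 0xa6, 0xb2]
t2 = [0xb9, 0x99, 0x49, 0x49, 0xfc, 0xb9, 0x8b, 0x49]
t3 = [0x49, 0xfc, 0x49, 0xfc, 0x8b, 0xb9, 0x49, 0x8b]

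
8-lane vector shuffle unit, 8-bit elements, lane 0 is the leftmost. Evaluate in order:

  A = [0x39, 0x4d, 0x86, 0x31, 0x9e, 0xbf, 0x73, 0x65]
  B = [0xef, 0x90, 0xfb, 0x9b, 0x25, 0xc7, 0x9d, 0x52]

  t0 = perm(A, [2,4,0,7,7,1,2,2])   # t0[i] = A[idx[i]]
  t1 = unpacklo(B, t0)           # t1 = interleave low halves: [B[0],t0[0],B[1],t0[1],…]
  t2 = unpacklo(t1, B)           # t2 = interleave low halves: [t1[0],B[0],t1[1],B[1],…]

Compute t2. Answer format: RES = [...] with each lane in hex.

RES = [ 0xef  0xef  0x86  0x90  0x90  0xfb  0x9e  0x9b ]

  t0: 86 9e 39 65 65 4d 86 86
  t1: ef 86 90 9e fb 39 9b 65
  t2: ef ef 86 90 90 fb 9e 9b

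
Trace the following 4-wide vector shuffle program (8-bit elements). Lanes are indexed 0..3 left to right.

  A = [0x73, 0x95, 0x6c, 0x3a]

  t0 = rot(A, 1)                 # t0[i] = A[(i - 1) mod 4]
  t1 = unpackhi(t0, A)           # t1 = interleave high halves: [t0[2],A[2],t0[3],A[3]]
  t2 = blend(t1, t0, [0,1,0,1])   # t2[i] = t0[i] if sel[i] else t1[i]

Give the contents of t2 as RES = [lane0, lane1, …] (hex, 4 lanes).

→ t0 |3a|73|95|6c|
→ t1 |95|6c|6c|3a|
→ t2 |95|73|6c|6c|

RES = [ 0x95  0x73  0x6c  0x6c ]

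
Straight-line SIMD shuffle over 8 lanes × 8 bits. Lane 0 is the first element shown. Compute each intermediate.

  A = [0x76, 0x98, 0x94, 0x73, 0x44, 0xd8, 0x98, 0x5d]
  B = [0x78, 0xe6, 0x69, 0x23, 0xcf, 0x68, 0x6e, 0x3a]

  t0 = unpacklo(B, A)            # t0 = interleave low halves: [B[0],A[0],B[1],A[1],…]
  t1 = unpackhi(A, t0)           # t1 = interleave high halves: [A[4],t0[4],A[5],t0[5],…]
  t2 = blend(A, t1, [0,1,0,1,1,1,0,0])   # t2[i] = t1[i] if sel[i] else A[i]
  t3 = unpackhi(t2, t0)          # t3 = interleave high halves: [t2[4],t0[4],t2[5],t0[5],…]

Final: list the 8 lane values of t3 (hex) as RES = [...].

RES = [ 0x98  0x69  0x23  0x94  0x98  0x23  0x5d  0x73 ]

t0 = [0x78, 0x76, 0xe6, 0x98, 0x69, 0x94, 0x23, 0x73]
t1 = [0x44, 0x69, 0xd8, 0x94, 0x98, 0x23, 0x5d, 0x73]
t2 = [0x76, 0x69, 0x94, 0x94, 0x98, 0x23, 0x98, 0x5d]
t3 = [0x98, 0x69, 0x23, 0x94, 0x98, 0x23, 0x5d, 0x73]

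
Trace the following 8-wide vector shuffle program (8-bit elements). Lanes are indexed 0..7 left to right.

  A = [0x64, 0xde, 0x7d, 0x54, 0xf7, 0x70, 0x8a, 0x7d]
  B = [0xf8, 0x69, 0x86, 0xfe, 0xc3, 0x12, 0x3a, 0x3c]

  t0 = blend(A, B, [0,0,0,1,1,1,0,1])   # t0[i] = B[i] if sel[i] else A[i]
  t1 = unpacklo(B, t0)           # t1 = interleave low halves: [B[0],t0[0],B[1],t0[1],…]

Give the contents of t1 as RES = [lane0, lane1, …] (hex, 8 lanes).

  t0: 64 de 7d fe c3 12 8a 3c
  t1: f8 64 69 de 86 7d fe fe

RES = [0xf8, 0x64, 0x69, 0xde, 0x86, 0x7d, 0xfe, 0xfe]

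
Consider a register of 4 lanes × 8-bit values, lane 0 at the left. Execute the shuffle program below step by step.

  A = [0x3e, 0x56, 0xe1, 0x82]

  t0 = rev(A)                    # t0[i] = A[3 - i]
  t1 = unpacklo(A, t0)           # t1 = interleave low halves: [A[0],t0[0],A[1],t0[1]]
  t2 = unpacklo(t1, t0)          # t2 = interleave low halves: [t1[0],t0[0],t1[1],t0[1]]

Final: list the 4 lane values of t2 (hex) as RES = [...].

t0 = [0x82, 0xe1, 0x56, 0x3e]
t1 = [0x3e, 0x82, 0x56, 0xe1]
t2 = [0x3e, 0x82, 0x82, 0xe1]

RES = [ 0x3e  0x82  0x82  0xe1 ]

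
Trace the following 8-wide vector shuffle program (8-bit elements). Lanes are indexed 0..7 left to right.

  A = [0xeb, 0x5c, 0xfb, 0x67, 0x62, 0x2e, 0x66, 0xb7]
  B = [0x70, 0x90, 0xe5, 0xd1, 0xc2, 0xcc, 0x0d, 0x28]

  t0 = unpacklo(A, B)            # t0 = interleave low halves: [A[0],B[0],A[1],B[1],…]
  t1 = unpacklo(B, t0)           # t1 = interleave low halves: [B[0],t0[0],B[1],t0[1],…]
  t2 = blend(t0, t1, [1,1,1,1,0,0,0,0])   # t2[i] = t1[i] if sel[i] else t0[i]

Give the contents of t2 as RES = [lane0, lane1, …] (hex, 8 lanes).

RES = [0x70, 0xeb, 0x90, 0x70, 0xfb, 0xe5, 0x67, 0xd1]

t0 = [0xeb, 0x70, 0x5c, 0x90, 0xfb, 0xe5, 0x67, 0xd1]
t1 = [0x70, 0xeb, 0x90, 0x70, 0xe5, 0x5c, 0xd1, 0x90]
t2 = [0x70, 0xeb, 0x90, 0x70, 0xfb, 0xe5, 0x67, 0xd1]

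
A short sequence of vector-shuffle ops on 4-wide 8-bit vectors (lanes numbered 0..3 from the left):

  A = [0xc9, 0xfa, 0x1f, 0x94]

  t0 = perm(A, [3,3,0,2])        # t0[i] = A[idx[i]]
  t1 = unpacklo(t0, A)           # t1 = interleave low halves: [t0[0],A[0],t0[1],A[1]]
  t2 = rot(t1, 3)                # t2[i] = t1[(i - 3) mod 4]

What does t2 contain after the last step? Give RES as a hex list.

RES = [0xc9, 0x94, 0xfa, 0x94]

t0 = [0x94, 0x94, 0xc9, 0x1f]
t1 = [0x94, 0xc9, 0x94, 0xfa]
t2 = [0xc9, 0x94, 0xfa, 0x94]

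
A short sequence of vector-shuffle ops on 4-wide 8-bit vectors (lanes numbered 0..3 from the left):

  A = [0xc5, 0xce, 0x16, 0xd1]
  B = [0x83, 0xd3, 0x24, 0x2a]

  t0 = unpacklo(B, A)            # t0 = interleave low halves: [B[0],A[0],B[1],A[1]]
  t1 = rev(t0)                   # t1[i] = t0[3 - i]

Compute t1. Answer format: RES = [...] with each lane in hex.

t0 = [0x83, 0xc5, 0xd3, 0xce]
t1 = [0xce, 0xd3, 0xc5, 0x83]

RES = [ 0xce  0xd3  0xc5  0x83 ]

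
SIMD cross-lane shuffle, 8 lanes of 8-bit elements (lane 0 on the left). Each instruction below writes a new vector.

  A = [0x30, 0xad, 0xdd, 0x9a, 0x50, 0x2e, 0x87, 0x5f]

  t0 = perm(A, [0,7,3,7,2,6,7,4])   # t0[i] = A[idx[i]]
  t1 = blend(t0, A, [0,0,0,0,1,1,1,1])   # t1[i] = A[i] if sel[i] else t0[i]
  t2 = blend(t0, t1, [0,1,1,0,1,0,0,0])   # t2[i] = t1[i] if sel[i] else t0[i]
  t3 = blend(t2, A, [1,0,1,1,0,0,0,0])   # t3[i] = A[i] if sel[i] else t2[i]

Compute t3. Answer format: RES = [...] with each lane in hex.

RES = [0x30, 0x5f, 0xdd, 0x9a, 0x50, 0x87, 0x5f, 0x50]

t0 = [0x30, 0x5f, 0x9a, 0x5f, 0xdd, 0x87, 0x5f, 0x50]
t1 = [0x30, 0x5f, 0x9a, 0x5f, 0x50, 0x2e, 0x87, 0x5f]
t2 = [0x30, 0x5f, 0x9a, 0x5f, 0x50, 0x87, 0x5f, 0x50]
t3 = [0x30, 0x5f, 0xdd, 0x9a, 0x50, 0x87, 0x5f, 0x50]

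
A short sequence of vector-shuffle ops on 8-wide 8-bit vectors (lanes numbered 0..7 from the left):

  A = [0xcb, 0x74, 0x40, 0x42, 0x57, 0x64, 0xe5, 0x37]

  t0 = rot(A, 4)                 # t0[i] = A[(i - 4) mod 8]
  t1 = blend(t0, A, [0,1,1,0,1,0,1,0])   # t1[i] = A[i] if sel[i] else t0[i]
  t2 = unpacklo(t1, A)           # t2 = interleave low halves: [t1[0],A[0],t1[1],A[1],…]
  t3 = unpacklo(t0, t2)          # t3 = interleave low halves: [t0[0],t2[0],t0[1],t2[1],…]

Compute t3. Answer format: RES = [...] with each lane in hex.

  t0: 57 64 e5 37 cb 74 40 42
  t1: 57 74 40 37 57 74 e5 42
  t2: 57 cb 74 74 40 40 37 42
  t3: 57 57 64 cb e5 74 37 74

RES = [ 0x57  0x57  0x64  0xcb  0xe5  0x74  0x37  0x74 ]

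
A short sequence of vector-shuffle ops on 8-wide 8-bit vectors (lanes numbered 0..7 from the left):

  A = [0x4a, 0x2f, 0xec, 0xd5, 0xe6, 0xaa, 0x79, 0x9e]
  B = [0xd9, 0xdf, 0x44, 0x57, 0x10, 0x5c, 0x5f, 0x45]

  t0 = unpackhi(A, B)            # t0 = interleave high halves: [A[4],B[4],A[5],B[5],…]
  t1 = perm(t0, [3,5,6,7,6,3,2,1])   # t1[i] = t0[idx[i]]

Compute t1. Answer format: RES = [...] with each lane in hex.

→ t0 |e6|10|aa|5c|79|5f|9e|45|
→ t1 |5c|5f|9e|45|9e|5c|aa|10|

RES = [0x5c, 0x5f, 0x9e, 0x45, 0x9e, 0x5c, 0xaa, 0x10]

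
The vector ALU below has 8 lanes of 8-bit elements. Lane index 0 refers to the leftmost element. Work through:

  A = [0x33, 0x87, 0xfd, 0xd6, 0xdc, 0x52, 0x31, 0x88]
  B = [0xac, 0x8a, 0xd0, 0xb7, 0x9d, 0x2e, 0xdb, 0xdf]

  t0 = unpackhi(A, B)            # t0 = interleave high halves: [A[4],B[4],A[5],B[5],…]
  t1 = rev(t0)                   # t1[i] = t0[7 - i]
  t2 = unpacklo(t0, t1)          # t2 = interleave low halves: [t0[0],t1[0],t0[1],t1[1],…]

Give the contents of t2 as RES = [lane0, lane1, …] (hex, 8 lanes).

t0 = [0xdc, 0x9d, 0x52, 0x2e, 0x31, 0xdb, 0x88, 0xdf]
t1 = [0xdf, 0x88, 0xdb, 0x31, 0x2e, 0x52, 0x9d, 0xdc]
t2 = [0xdc, 0xdf, 0x9d, 0x88, 0x52, 0xdb, 0x2e, 0x31]

RES = [0xdc, 0xdf, 0x9d, 0x88, 0x52, 0xdb, 0x2e, 0x31]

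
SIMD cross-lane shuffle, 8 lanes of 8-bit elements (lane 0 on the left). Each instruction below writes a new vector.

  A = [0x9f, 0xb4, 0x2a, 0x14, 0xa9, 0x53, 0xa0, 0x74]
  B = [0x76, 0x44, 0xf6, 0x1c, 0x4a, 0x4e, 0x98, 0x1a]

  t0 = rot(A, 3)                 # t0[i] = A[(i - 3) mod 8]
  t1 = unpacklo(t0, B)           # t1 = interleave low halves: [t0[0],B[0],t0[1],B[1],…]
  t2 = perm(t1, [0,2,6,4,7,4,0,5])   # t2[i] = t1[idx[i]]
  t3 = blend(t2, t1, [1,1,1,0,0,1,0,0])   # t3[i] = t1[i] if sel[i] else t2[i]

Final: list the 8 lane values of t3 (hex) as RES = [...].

RES = [0x53, 0x76, 0xa0, 0x74, 0x1c, 0xf6, 0x53, 0xf6]

→ t0 |53|a0|74|9f|b4|2a|14|a9|
→ t1 |53|76|a0|44|74|f6|9f|1c|
→ t2 |53|a0|9f|74|1c|74|53|f6|
→ t3 |53|76|a0|74|1c|f6|53|f6|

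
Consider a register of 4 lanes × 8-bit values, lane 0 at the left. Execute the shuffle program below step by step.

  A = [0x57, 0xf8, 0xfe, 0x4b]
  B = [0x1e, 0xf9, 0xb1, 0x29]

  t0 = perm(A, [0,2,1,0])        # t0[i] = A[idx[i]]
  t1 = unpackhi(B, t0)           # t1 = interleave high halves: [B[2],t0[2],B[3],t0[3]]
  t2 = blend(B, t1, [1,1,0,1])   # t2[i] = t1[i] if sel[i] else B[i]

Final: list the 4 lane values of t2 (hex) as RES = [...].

RES = [0xb1, 0xf8, 0xb1, 0x57]

→ t0 |57|fe|f8|57|
→ t1 |b1|f8|29|57|
→ t2 |b1|f8|b1|57|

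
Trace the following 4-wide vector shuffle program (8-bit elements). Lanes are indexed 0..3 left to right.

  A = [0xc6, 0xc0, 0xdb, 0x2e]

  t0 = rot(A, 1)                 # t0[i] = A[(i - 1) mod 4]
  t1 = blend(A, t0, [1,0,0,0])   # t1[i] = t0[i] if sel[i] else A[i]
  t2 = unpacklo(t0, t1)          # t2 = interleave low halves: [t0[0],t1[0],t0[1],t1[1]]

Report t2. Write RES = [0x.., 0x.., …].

RES = [0x2e, 0x2e, 0xc6, 0xc0]

t0 = [0x2e, 0xc6, 0xc0, 0xdb]
t1 = [0x2e, 0xc0, 0xdb, 0x2e]
t2 = [0x2e, 0x2e, 0xc6, 0xc0]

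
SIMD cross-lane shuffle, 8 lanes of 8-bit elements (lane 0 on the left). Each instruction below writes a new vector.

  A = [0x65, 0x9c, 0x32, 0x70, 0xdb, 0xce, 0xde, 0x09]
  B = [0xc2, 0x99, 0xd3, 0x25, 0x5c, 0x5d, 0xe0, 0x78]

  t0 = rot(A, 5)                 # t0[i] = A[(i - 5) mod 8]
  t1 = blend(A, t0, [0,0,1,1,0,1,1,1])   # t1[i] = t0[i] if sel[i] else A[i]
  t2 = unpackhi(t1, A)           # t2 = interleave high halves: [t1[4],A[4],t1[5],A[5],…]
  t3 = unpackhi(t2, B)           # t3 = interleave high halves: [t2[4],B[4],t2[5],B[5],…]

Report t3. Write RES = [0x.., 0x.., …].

RES = [0x9c, 0x5c, 0xde, 0x5d, 0x32, 0xe0, 0x09, 0x78]

t0 = [0x70, 0xdb, 0xce, 0xde, 0x09, 0x65, 0x9c, 0x32]
t1 = [0x65, 0x9c, 0xce, 0xde, 0xdb, 0x65, 0x9c, 0x32]
t2 = [0xdb, 0xdb, 0x65, 0xce, 0x9c, 0xde, 0x32, 0x09]
t3 = [0x9c, 0x5c, 0xde, 0x5d, 0x32, 0xe0, 0x09, 0x78]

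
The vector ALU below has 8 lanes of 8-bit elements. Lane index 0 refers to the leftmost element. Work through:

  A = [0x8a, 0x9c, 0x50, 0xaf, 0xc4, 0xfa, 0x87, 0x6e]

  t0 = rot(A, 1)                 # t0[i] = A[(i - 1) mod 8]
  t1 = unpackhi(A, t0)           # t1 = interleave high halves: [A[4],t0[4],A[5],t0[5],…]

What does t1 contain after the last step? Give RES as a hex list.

RES = [ 0xc4  0xaf  0xfa  0xc4  0x87  0xfa  0x6e  0x87 ]

t0 = [0x6e, 0x8a, 0x9c, 0x50, 0xaf, 0xc4, 0xfa, 0x87]
t1 = [0xc4, 0xaf, 0xfa, 0xc4, 0x87, 0xfa, 0x6e, 0x87]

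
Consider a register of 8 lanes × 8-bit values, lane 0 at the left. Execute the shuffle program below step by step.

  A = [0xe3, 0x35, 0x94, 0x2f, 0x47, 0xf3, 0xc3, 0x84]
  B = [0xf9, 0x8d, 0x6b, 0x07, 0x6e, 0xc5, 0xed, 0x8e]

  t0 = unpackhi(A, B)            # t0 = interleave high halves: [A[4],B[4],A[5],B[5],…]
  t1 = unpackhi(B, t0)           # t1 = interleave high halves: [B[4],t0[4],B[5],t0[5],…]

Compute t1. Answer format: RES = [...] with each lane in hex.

RES = [0x6e, 0xc3, 0xc5, 0xed, 0xed, 0x84, 0x8e, 0x8e]

t0 = [0x47, 0x6e, 0xf3, 0xc5, 0xc3, 0xed, 0x84, 0x8e]
t1 = [0x6e, 0xc3, 0xc5, 0xed, 0xed, 0x84, 0x8e, 0x8e]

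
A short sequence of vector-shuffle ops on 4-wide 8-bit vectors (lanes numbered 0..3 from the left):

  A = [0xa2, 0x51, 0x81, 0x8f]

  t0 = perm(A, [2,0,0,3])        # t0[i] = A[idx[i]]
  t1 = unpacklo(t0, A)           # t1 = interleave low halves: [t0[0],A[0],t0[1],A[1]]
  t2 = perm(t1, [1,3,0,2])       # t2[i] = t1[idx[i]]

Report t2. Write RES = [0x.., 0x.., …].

t0 = [0x81, 0xa2, 0xa2, 0x8f]
t1 = [0x81, 0xa2, 0xa2, 0x51]
t2 = [0xa2, 0x51, 0x81, 0xa2]

RES = [0xa2, 0x51, 0x81, 0xa2]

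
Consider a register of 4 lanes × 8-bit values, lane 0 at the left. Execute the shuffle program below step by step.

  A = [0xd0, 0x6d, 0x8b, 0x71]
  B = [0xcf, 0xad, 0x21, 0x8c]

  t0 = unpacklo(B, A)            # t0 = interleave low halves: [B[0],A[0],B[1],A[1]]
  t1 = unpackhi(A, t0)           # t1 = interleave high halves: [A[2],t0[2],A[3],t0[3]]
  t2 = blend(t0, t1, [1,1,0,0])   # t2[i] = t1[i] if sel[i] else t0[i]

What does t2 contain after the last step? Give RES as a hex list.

t0 = [0xcf, 0xd0, 0xad, 0x6d]
t1 = [0x8b, 0xad, 0x71, 0x6d]
t2 = [0x8b, 0xad, 0xad, 0x6d]

RES = [ 0x8b  0xad  0xad  0x6d ]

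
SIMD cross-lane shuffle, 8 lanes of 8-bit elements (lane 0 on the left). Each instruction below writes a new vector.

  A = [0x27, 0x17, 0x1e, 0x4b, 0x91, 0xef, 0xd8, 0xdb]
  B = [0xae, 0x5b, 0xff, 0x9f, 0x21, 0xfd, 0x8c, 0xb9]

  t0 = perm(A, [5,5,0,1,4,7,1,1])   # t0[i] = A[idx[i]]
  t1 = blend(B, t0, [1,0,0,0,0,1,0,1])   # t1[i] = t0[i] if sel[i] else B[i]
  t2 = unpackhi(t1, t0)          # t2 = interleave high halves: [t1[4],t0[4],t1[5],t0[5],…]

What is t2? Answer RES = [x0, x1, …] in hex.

t0 = [0xef, 0xef, 0x27, 0x17, 0x91, 0xdb, 0x17, 0x17]
t1 = [0xef, 0x5b, 0xff, 0x9f, 0x21, 0xdb, 0x8c, 0x17]
t2 = [0x21, 0x91, 0xdb, 0xdb, 0x8c, 0x17, 0x17, 0x17]

RES = [ 0x21  0x91  0xdb  0xdb  0x8c  0x17  0x17  0x17 ]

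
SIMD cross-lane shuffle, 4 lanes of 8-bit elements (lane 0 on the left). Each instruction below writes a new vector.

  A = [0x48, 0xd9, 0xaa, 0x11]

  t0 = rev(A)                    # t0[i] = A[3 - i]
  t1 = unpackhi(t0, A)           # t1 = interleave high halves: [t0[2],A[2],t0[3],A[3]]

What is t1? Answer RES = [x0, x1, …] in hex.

RES = [ 0xd9  0xaa  0x48  0x11 ]

  t0: 11 aa d9 48
  t1: d9 aa 48 11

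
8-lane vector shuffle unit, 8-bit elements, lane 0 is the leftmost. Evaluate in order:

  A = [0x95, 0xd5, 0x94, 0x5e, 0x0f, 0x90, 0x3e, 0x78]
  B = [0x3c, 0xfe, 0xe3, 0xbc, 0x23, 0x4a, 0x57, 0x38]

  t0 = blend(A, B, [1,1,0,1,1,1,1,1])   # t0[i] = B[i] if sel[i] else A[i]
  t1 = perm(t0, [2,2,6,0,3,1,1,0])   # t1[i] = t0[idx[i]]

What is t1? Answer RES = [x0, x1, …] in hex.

→ t0 |3c|fe|94|bc|23|4a|57|38|
→ t1 |94|94|57|3c|bc|fe|fe|3c|

RES = [0x94, 0x94, 0x57, 0x3c, 0xbc, 0xfe, 0xfe, 0x3c]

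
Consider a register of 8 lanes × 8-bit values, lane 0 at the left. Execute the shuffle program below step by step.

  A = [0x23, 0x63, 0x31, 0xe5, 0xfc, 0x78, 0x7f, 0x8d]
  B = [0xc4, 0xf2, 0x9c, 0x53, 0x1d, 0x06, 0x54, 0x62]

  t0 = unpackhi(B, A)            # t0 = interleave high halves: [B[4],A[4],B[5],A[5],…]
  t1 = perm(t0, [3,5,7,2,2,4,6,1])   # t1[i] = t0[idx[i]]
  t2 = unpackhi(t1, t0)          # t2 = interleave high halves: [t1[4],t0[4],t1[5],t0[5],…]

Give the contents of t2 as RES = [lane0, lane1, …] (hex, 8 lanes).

RES = [0x06, 0x54, 0x54, 0x7f, 0x62, 0x62, 0xfc, 0x8d]

→ t0 |1d|fc|06|78|54|7f|62|8d|
→ t1 |78|7f|8d|06|06|54|62|fc|
→ t2 |06|54|54|7f|62|62|fc|8d|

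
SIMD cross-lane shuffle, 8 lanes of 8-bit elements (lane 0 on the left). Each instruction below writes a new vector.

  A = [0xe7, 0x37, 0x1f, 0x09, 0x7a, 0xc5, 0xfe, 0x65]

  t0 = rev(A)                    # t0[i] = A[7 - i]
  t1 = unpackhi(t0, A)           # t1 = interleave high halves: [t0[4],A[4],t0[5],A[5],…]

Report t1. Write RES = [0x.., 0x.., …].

RES = [0x09, 0x7a, 0x1f, 0xc5, 0x37, 0xfe, 0xe7, 0x65]

t0 = [0x65, 0xfe, 0xc5, 0x7a, 0x09, 0x1f, 0x37, 0xe7]
t1 = [0x09, 0x7a, 0x1f, 0xc5, 0x37, 0xfe, 0xe7, 0x65]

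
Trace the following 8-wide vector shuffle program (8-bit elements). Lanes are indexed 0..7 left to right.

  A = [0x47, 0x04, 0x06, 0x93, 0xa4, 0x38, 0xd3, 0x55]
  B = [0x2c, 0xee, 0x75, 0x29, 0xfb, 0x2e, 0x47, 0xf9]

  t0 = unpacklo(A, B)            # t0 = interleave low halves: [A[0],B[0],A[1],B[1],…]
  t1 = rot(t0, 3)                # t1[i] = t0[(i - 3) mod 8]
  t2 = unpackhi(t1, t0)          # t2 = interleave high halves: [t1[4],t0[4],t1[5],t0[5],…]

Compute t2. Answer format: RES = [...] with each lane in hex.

RES = [0x2c, 0x06, 0x04, 0x75, 0xee, 0x93, 0x06, 0x29]

t0 = [0x47, 0x2c, 0x04, 0xee, 0x06, 0x75, 0x93, 0x29]
t1 = [0x75, 0x93, 0x29, 0x47, 0x2c, 0x04, 0xee, 0x06]
t2 = [0x2c, 0x06, 0x04, 0x75, 0xee, 0x93, 0x06, 0x29]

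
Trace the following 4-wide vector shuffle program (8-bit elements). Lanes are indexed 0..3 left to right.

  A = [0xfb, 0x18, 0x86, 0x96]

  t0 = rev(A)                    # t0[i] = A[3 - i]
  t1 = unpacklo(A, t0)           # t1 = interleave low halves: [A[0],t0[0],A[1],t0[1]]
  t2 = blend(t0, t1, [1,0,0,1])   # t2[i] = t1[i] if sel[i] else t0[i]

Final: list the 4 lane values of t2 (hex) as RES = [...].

RES = [0xfb, 0x86, 0x18, 0x86]

  t0: 96 86 18 fb
  t1: fb 96 18 86
  t2: fb 86 18 86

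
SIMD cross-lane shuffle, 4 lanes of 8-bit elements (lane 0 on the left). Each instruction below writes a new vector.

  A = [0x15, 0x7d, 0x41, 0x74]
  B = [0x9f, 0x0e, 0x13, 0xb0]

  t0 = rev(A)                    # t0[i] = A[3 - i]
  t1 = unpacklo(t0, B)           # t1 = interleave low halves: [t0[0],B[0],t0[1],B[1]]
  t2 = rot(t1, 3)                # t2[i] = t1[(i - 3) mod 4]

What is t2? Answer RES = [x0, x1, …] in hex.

  t0: 74 41 7d 15
  t1: 74 9f 41 0e
  t2: 9f 41 0e 74

RES = [ 0x9f  0x41  0x0e  0x74 ]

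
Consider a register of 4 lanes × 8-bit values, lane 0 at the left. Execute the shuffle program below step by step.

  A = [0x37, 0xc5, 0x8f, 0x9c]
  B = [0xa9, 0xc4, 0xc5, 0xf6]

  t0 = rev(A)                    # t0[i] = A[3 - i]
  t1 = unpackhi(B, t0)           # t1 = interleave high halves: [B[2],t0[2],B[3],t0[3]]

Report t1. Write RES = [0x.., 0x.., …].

t0 = [0x9c, 0x8f, 0xc5, 0x37]
t1 = [0xc5, 0xc5, 0xf6, 0x37]

RES = [ 0xc5  0xc5  0xf6  0x37 ]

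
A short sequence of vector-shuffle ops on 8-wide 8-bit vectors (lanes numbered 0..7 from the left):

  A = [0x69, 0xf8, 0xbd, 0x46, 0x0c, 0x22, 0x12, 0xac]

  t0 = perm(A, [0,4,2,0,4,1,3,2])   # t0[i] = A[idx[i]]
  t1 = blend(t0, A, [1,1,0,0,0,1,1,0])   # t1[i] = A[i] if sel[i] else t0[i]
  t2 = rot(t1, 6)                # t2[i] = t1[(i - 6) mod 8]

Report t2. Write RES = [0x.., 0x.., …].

  t0: 69 0c bd 69 0c f8 46 bd
  t1: 69 f8 bd 69 0c 22 12 bd
  t2: bd 69 0c 22 12 bd 69 f8

RES = [ 0xbd  0x69  0x0c  0x22  0x12  0xbd  0x69  0xf8 ]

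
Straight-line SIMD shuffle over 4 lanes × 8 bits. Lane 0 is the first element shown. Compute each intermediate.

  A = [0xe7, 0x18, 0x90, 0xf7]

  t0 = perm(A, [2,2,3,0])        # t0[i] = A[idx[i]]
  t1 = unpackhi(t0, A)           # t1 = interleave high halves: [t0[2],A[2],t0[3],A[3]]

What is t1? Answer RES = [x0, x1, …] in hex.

t0 = [0x90, 0x90, 0xf7, 0xe7]
t1 = [0xf7, 0x90, 0xe7, 0xf7]

RES = [0xf7, 0x90, 0xe7, 0xf7]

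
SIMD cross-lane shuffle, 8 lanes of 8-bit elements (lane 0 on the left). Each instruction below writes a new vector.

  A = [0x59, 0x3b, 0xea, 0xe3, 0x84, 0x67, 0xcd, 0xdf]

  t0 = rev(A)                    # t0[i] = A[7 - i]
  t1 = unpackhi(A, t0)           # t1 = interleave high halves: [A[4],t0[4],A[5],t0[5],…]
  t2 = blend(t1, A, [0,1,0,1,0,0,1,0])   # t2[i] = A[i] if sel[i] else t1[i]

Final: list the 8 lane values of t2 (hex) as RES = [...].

t0 = [0xdf, 0xcd, 0x67, 0x84, 0xe3, 0xea, 0x3b, 0x59]
t1 = [0x84, 0xe3, 0x67, 0xea, 0xcd, 0x3b, 0xdf, 0x59]
t2 = [0x84, 0x3b, 0x67, 0xe3, 0xcd, 0x3b, 0xcd, 0x59]

RES = [0x84, 0x3b, 0x67, 0xe3, 0xcd, 0x3b, 0xcd, 0x59]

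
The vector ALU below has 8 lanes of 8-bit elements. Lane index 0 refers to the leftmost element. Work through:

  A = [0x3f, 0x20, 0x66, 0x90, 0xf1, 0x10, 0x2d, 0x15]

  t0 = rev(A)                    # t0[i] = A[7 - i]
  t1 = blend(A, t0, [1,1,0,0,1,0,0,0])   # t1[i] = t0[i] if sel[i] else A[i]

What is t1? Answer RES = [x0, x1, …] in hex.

RES = [0x15, 0x2d, 0x66, 0x90, 0x90, 0x10, 0x2d, 0x15]

→ t0 |15|2d|10|f1|90|66|20|3f|
→ t1 |15|2d|66|90|90|10|2d|15|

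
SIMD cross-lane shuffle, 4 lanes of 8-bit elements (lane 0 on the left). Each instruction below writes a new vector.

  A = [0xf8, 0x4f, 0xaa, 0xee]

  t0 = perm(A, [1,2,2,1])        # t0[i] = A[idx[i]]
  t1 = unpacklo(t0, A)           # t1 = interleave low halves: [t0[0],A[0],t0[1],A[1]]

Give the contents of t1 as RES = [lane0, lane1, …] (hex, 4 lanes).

RES = [ 0x4f  0xf8  0xaa  0x4f ]

→ t0 |4f|aa|aa|4f|
→ t1 |4f|f8|aa|4f|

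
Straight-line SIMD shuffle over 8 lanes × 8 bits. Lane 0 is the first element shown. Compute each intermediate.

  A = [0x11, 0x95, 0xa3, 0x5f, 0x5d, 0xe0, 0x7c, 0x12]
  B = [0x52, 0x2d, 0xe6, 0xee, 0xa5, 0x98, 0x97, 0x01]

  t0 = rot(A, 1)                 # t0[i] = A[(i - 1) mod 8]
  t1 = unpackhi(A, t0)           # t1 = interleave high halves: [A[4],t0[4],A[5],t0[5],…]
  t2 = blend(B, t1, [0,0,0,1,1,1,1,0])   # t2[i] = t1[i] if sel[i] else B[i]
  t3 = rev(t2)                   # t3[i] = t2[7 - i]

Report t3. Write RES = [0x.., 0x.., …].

t0 = [0x12, 0x11, 0x95, 0xa3, 0x5f, 0x5d, 0xe0, 0x7c]
t1 = [0x5d, 0x5f, 0xe0, 0x5d, 0x7c, 0xe0, 0x12, 0x7c]
t2 = [0x52, 0x2d, 0xe6, 0x5d, 0x7c, 0xe0, 0x12, 0x01]
t3 = [0x01, 0x12, 0xe0, 0x7c, 0x5d, 0xe6, 0x2d, 0x52]

RES = [0x01, 0x12, 0xe0, 0x7c, 0x5d, 0xe6, 0x2d, 0x52]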